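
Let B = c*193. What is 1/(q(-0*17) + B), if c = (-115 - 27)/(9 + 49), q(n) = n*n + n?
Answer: -29/13703 ≈ -0.0021163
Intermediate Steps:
q(n) = n + n² (q(n) = n² + n = n + n²)
c = -71/29 (c = -142/58 = -142*1/58 = -71/29 ≈ -2.4483)
B = -13703/29 (B = -71/29*193 = -13703/29 ≈ -472.52)
1/(q(-0*17) + B) = 1/((-0*17)*(1 - 0*17) - 13703/29) = 1/((-1*0)*(1 - 1*0) - 13703/29) = 1/(0*(1 + 0) - 13703/29) = 1/(0*1 - 13703/29) = 1/(0 - 13703/29) = 1/(-13703/29) = -29/13703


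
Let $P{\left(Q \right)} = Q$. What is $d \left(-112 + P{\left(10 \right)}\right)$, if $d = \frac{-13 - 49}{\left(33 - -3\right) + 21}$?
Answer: $\frac{2108}{19} \approx 110.95$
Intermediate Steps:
$d = - \frac{62}{57}$ ($d = - \frac{62}{\left(33 + 3\right) + 21} = - \frac{62}{36 + 21} = - \frac{62}{57} \approx -1.0877$)
$d \left(-112 + P{\left(10 \right)}\right) = - \frac{62 \left(-112 + 10\right)}{57} = \left(- \frac{62}{57}\right) \left(-102\right) = \frac{2108}{19}$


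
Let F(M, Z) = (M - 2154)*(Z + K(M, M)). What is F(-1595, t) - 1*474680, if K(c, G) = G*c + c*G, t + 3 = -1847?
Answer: -19068638480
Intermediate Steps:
t = -1850 (t = -3 - 1847 = -1850)
K(c, G) = 2*G*c (K(c, G) = G*c + G*c = 2*G*c)
F(M, Z) = (-2154 + M)*(Z + 2*M²) (F(M, Z) = (M - 2154)*(Z + 2*M*M) = (-2154 + M)*(Z + 2*M²))
F(-1595, t) - 1*474680 = (-4308*(-1595)² - 2154*(-1850) + 2*(-1595)³ - 1595*(-1850)) - 1*474680 = (-4308*2544025 + 3984900 + 2*(-4057719875) + 2950750) - 474680 = (-10959659700 + 3984900 - 8115439750 + 2950750) - 474680 = -19068163800 - 474680 = -19068638480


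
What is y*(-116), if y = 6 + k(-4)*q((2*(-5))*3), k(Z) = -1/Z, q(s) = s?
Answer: 174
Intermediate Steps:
y = -3/2 (y = 6 + (-1/(-4))*((2*(-5))*3) = 6 + (-1*(-¼))*(-10*3) = 6 + (¼)*(-30) = 6 - 15/2 = -3/2 ≈ -1.5000)
y*(-116) = -3/2*(-116) = 174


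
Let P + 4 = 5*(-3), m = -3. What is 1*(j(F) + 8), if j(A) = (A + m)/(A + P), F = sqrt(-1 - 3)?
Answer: 2981/365 - 32*I/365 ≈ 8.1671 - 0.087671*I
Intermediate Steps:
P = -19 (P = -4 + 5*(-3) = -4 - 15 = -19)
F = 2*I (F = sqrt(-4) = 2*I ≈ 2.0*I)
j(A) = (-3 + A)/(-19 + A) (j(A) = (A - 3)/(A - 19) = (-3 + A)/(-19 + A))
1*(j(F) + 8) = 1*((-3 + 2*I)/(-19 + 2*I) + 8) = 1*(((-19 - 2*I)/365)*(-3 + 2*I) + 8) = 1*((-19 - 2*I)*(-3 + 2*I)/365 + 8) = 1*(8 + (-19 - 2*I)*(-3 + 2*I)/365) = 8 + (-19 - 2*I)*(-3 + 2*I)/365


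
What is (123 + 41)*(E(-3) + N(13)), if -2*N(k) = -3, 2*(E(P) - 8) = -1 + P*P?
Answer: 2214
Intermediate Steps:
E(P) = 15/2 + P**2/2 (E(P) = 8 + (-1 + P*P)/2 = 8 + (-1 + P**2)/2 = 8 + (-1/2 + P**2/2) = 15/2 + P**2/2)
N(k) = 3/2 (N(k) = -1/2*(-3) = 3/2)
(123 + 41)*(E(-3) + N(13)) = (123 + 41)*((15/2 + (1/2)*(-3)**2) + 3/2) = 164*((15/2 + (1/2)*9) + 3/2) = 164*((15/2 + 9/2) + 3/2) = 164*(12 + 3/2) = 164*(27/2) = 2214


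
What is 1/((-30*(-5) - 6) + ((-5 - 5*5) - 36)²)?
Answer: 1/4500 ≈ 0.00022222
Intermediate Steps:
1/((-30*(-5) - 6) + ((-5 - 5*5) - 36)²) = 1/((150 - 6) + ((-5 - 25) - 36)²) = 1/(144 + (-30 - 36)²) = 1/(144 + (-66)²) = 1/(144 + 4356) = 1/4500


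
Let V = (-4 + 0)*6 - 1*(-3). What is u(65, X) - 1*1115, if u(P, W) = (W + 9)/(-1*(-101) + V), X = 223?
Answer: -11121/10 ≈ -1112.1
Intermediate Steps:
V = -21 (V = -4*6 + 3 = -24 + 3 = -21)
u(P, W) = 9/80 + W/80 (u(P, W) = (W + 9)/(-1*(-101) - 21) = (9 + W)/(101 - 21) = (9 + W)/80 = (9 + W)*(1/80) = 9/80 + W/80)
u(65, X) - 1*1115 = (9/80 + (1/80)*223) - 1*1115 = (9/80 + 223/80) - 1115 = 29/10 - 1115 = -11121/10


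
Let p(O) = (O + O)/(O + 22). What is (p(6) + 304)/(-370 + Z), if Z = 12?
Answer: -2131/2506 ≈ -0.85036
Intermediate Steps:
p(O) = 2*O/(22 + O) (p(O) = (2*O)/(22 + O) = 2*O/(22 + O))
(p(6) + 304)/(-370 + Z) = (2*6/(22 + 6) + 304)/(-370 + 12) = (2*6/28 + 304)/(-358) = (2*6*(1/28) + 304)*(-1/358) = (3/7 + 304)*(-1/358) = (2131/7)*(-1/358) = -2131/2506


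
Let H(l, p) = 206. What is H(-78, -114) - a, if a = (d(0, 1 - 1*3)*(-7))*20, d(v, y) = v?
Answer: 206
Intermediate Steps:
a = 0 (a = (0*(-7))*20 = 0*20 = 0)
H(-78, -114) - a = 206 - 1*0 = 206 + 0 = 206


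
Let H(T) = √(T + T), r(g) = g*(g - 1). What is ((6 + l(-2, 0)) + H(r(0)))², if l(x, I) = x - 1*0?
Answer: 16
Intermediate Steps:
l(x, I) = x (l(x, I) = x + 0 = x)
r(g) = g*(-1 + g)
H(T) = √2*√T (H(T) = √(2*T) = √2*√T)
((6 + l(-2, 0)) + H(r(0)))² = ((6 - 2) + √2*√(0*(-1 + 0)))² = (4 + √2*√(0*(-1)))² = (4 + √2*√0)² = (4 + √2*0)² = (4 + 0)² = 4² = 16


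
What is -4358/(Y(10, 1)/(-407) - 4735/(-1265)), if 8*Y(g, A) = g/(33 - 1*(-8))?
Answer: -6690419032/5746281 ≈ -1164.3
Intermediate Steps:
Y(g, A) = g/328 (Y(g, A) = (g/(33 - 1*(-8)))/8 = (g/(33 + 8))/8 = (g/41)/8 = g/328)
-4358/(Y(10, 1)/(-407) - 4735/(-1265)) = -4358/(((1/328)*10)/(-407) - 4735/(-1265)) = -4358/((5/164)*(-1/407) - 4735*(-1/1265)) = -4358/(-5/66748 + 947/253) = -4358/5746281/1535204 = -4358*1535204/5746281 = -6690419032/5746281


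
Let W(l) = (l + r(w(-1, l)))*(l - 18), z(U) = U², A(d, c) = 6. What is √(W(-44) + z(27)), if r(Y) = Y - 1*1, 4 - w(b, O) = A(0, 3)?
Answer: √3643 ≈ 60.357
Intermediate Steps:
w(b, O) = -2 (w(b, O) = 4 - 1*6 = 4 - 6 = -2)
r(Y) = -1 + Y (r(Y) = Y - 1 = -1 + Y)
W(l) = (-18 + l)*(-3 + l) (W(l) = (l + (-1 - 2))*(l - 18) = (l - 3)*(-18 + l) = (-3 + l)*(-18 + l) = (-18 + l)*(-3 + l))
√(W(-44) + z(27)) = √((54 + (-44)² - 21*(-44)) + 27²) = √((54 + 1936 + 924) + 729) = √(2914 + 729) = √3643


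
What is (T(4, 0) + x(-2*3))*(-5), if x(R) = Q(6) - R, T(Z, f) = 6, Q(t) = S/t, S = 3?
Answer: -125/2 ≈ -62.500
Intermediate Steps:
Q(t) = 3/t
x(R) = ½ - R (x(R) = 3/6 - R = 3*(⅙) - R = ½ - R)
(T(4, 0) + x(-2*3))*(-5) = (6 + (½ - (-2)*3))*(-5) = (6 + (½ - 1*(-6)))*(-5) = (6 + (½ + 6))*(-5) = (6 + 13/2)*(-5) = (25/2)*(-5) = -125/2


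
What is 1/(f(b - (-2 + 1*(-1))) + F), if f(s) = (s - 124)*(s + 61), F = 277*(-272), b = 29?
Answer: -1/83900 ≈ -1.1919e-5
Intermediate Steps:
F = -75344
f(s) = (-124 + s)*(61 + s)
1/(f(b - (-2 + 1*(-1))) + F) = 1/((-7564 + (29 - (-2 + 1*(-1)))² - 63*(29 - (-2 + 1*(-1)))) - 75344) = 1/((-7564 + (29 - (-2 - 1))² - 63*(29 - (-2 - 1))) - 75344) = 1/((-7564 + (29 - 1*(-3))² - 63*(29 - 1*(-3))) - 75344) = 1/((-7564 + (29 + 3)² - 63*(29 + 3)) - 75344) = 1/((-7564 + 32² - 63*32) - 75344) = 1/((-7564 + 1024 - 2016) - 75344) = 1/(-8556 - 75344) = 1/(-83900) = -1/83900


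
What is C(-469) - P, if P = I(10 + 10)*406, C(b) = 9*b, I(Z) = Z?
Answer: -12341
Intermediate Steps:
P = 8120 (P = (10 + 10)*406 = 20*406 = 8120)
C(-469) - P = 9*(-469) - 1*8120 = -4221 - 8120 = -12341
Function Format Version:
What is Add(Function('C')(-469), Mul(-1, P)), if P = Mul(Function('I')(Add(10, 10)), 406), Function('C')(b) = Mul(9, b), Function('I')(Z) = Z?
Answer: -12341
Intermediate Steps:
P = 8120 (P = Mul(Add(10, 10), 406) = Mul(20, 406) = 8120)
Add(Function('C')(-469), Mul(-1, P)) = Add(Mul(9, -469), Mul(-1, 8120)) = Add(-4221, -8120) = -12341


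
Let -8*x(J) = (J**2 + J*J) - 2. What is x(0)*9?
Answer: 9/4 ≈ 2.2500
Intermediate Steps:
x(J) = 1/4 - J**2/4 (x(J) = -((J**2 + J*J) - 2)/8 = -((J**2 + J**2) - 2)/8 = -(2*J**2 - 2)/8 = -(-2 + 2*J**2)/8 = 1/4 - J**2/4)
x(0)*9 = (1/4 - 1/4*0**2)*9 = (1/4 - 1/4*0)*9 = (1/4 + 0)*9 = (1/4)*9 = 9/4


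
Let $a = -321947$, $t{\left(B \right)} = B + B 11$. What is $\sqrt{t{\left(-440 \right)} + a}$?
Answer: $i \sqrt{327227} \approx 572.04 i$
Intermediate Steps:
$t{\left(B \right)} = 12 B$ ($t{\left(B \right)} = B + 11 B = 12 B$)
$\sqrt{t{\left(-440 \right)} + a} = \sqrt{12 \left(-440\right) - 321947} = \sqrt{-5280 - 321947} = \sqrt{-327227} = i \sqrt{327227}$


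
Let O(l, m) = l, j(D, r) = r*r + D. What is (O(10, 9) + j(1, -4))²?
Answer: 729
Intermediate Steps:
j(D, r) = D + r² (j(D, r) = r² + D = D + r²)
(O(10, 9) + j(1, -4))² = (10 + (1 + (-4)²))² = (10 + (1 + 16))² = (10 + 17)² = 27² = 729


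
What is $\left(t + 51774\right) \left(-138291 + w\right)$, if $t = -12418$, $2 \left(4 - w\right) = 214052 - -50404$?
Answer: $-10646388340$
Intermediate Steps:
$w = -132224$ ($w = 4 - \frac{214052 - -50404}{2} = 4 - \frac{214052 + 50404}{2} = 4 - 132228 = -132224$)
$\left(t + 51774\right) \left(-138291 + w\right) = \left(-12418 + 51774\right) \left(-138291 - 132224\right) = 39356 \left(-270515\right) = -10646388340$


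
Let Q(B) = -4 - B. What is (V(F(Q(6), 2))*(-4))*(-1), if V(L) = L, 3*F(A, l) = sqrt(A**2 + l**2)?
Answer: 8*sqrt(26)/3 ≈ 13.597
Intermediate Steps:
F(A, l) = sqrt(A**2 + l**2)/3
(V(F(Q(6), 2))*(-4))*(-1) = ((sqrt((-4 - 1*6)**2 + 2**2)/3)*(-4))*(-1) = ((sqrt((-4 - 6)**2 + 4)/3)*(-4))*(-1) = ((sqrt((-10)**2 + 4)/3)*(-4))*(-1) = ((sqrt(100 + 4)/3)*(-4))*(-1) = ((sqrt(104)/3)*(-4))*(-1) = (((2*sqrt(26))/3)*(-4))*(-1) = ((2*sqrt(26)/3)*(-4))*(-1) = -8*sqrt(26)/3*(-1) = 8*sqrt(26)/3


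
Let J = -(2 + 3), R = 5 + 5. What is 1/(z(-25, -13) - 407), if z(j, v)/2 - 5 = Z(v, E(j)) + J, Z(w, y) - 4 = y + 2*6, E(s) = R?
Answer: -1/355 ≈ -0.0028169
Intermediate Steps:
R = 10
E(s) = 10
J = -5 (J = -1*5 = -5)
Z(w, y) = 16 + y (Z(w, y) = 4 + (y + 2*6) = 4 + (y + 12) = 4 + (12 + y) = 16 + y)
z(j, v) = 52 (z(j, v) = 10 + 2*((16 + 10) - 5) = 10 + 2*(26 - 5) = 10 + 2*21 = 10 + 42 = 52)
1/(z(-25, -13) - 407) = 1/(52 - 407) = 1/(-355) = -1/355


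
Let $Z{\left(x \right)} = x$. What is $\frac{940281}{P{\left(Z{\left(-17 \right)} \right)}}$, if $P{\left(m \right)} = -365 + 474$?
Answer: $\frac{940281}{109} \approx 8626.4$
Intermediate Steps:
$P{\left(m \right)} = 109$
$\frac{940281}{P{\left(Z{\left(-17 \right)} \right)}} = \frac{940281}{109}$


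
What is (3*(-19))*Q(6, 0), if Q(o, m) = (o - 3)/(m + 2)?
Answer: -171/2 ≈ -85.500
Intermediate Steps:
Q(o, m) = (-3 + o)/(2 + m)
(3*(-19))*Q(6, 0) = (3*(-19))*((-3 + 6)/(2 + 0)) = -57*3/2 = -171/2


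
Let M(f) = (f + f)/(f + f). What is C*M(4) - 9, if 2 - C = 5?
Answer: -12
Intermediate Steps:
C = -3 (C = 2 - 1*5 = 2 - 5 = -3)
M(f) = 1 (M(f) = (2*f)/((2*f)) = (2*f)*(1/(2*f)) = 1)
C*M(4) - 9 = -3*1 - 9 = -3 - 9 = -12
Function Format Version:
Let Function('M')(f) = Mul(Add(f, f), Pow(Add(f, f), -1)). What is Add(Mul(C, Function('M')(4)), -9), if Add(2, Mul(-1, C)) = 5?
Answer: -12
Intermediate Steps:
C = -3 (C = Add(2, Mul(-1, 5)) = Add(2, -5) = -3)
Function('M')(f) = 1 (Function('M')(f) = Mul(Mul(2, f), Pow(Mul(2, f), -1)) = Mul(Mul(2, f), Mul(Rational(1, 2), Pow(f, -1))) = 1)
Add(Mul(C, Function('M')(4)), -9) = Add(Mul(-3, 1), -9) = Add(-3, -9) = -12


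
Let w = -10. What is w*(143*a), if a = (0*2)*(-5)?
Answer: 0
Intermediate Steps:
a = 0 (a = 0*(-5) = 0)
w*(143*a) = -1430*0 = -10*0 = 0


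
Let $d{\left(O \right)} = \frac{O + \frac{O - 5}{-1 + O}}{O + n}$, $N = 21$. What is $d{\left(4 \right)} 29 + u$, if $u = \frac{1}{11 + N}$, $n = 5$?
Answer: $\frac{10235}{864} \approx 11.846$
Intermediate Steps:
$d{\left(O \right)} = \frac{O + \frac{-5 + O}{-1 + O}}{5 + O}$ ($d{\left(O \right)} = \frac{O + \frac{O - 5}{-1 + O}}{O + 5} = \frac{O + \frac{-5 + O}{-1 + O}}{5 + O}$)
$u = \frac{1}{32}$ ($u = \frac{1}{11 + 21} = \frac{1}{32} \approx 0.03125$)
$d{\left(4 \right)} 29 + u = \frac{-5 + 4^{2}}{-5 + 4^{2} + 4 \cdot 4} \cdot 29 + \frac{1}{32} = \frac{-5 + 16}{-5 + 16 + 16} \cdot 29 + \frac{1}{32} = \frac{1}{27} \cdot 11 \cdot 29 + \frac{1}{32} = \frac{11}{27} \cdot 29 + \frac{1}{32} = \frac{319}{27} + \frac{1}{32} = \frac{10235}{864}$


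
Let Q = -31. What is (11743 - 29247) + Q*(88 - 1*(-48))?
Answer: -21720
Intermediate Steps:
(11743 - 29247) + Q*(88 - 1*(-48)) = (11743 - 29247) - 31*(88 - 1*(-48)) = -17504 - 31*(88 + 48) = -17504 - 31*136 = -17504 - 4216 = -21720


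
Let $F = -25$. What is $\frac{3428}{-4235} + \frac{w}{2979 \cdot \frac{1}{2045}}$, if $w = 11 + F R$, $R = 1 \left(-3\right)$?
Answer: $\frac{734597438}{12616065} \approx 58.227$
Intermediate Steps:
$R = -3$
$w = 86$ ($w = 11 - -75 = 11 + 75 = 86$)
$\frac{3428}{-4235} + \frac{w}{2979 \cdot \frac{1}{2045}} = \frac{3428}{-4235} + \frac{86}{2979 \cdot \frac{1}{2045}} = 3428 \left(- \frac{1}{4235}\right) + \frac{86}{2979 \cdot \frac{1}{2045}} = - \frac{3428}{4235} + \frac{86}{\frac{2979}{2045}} = - \frac{3428}{4235} + 86 \cdot \frac{2045}{2979} = - \frac{3428}{4235} + \frac{175870}{2979} = \frac{734597438}{12616065}$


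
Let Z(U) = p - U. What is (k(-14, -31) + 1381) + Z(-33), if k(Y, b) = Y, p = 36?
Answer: 1436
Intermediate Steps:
Z(U) = 36 - U
(k(-14, -31) + 1381) + Z(-33) = (-14 + 1381) + (36 - 1*(-33)) = 1367 + (36 + 33) = 1367 + 69 = 1436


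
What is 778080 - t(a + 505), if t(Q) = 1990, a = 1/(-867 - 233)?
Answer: 776090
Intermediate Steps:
a = -1/1100 (a = 1/(-1100) = -1/1100 ≈ -0.00090909)
778080 - t(a + 505) = 778080 - 1*1990 = 778080 - 1990 = 776090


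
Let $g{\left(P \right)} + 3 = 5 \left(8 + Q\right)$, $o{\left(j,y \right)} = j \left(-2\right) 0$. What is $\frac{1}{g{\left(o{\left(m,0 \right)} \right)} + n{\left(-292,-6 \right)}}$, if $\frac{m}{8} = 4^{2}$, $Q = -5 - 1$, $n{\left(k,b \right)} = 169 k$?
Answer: $- \frac{1}{49341} \approx -2.0267 \cdot 10^{-5}$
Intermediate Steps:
$Q = -6$
$m = 128$ ($m = 8 \cdot 4^{2} = 8 \cdot 16 = 128$)
$o{\left(j,y \right)} = 0$ ($o{\left(j,y \right)} = - 2 j 0 = 0$)
$g{\left(P \right)} = 7$ ($g{\left(P \right)} = -3 + 5 \left(8 - 6\right) = -3 + 5 \cdot 2 = -3 + 10 = 7$)
$\frac{1}{g{\left(o{\left(m,0 \right)} \right)} + n{\left(-292,-6 \right)}} = \frac{1}{7 + 169 \left(-292\right)} = \frac{1}{7 - 49348} = \frac{1}{-49341} = - \frac{1}{49341}$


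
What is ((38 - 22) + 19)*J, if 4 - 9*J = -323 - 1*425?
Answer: 26320/9 ≈ 2924.4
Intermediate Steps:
J = 752/9 (J = 4/9 - (-323 - 1*425)/9 = 4/9 - (-323 - 425)/9 = 4/9 - ⅑*(-748) = 4/9 + 748/9 = 752/9 ≈ 83.556)
((38 - 22) + 19)*J = ((38 - 22) + 19)*(752/9) = (16 + 19)*(752/9) = 35*(752/9) = 26320/9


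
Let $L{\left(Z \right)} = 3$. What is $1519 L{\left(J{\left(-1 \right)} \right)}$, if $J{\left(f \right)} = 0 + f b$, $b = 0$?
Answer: $4557$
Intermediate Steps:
$J{\left(f \right)} = 0$ ($J{\left(f \right)} = 0 + f 0 = 0 + 0 = 0$)
$1519 L{\left(J{\left(-1 \right)} \right)} = 1519 \cdot 3 = 4557$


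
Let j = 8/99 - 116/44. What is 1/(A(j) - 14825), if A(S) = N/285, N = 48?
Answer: -95/1408359 ≈ -6.7454e-5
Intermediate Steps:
j = -23/9 (j = 8*(1/99) - 116*1/44 = 8/99 - 29/11 = -23/9 ≈ -2.5556)
A(S) = 16/95 (A(S) = 48/285 = 48*(1/285) = 16/95)
1/(A(j) - 14825) = 1/(16/95 - 14825) = 1/(-1408359/95) = -95/1408359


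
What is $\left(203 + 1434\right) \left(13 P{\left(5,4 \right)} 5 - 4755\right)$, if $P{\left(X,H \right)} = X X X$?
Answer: $5516690$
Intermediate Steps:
$P{\left(X,H \right)} = X^{3}$ ($P{\left(X,H \right)} = X^{2} X = X^{3}$)
$\left(203 + 1434\right) \left(13 P{\left(5,4 \right)} 5 - 4755\right) = \left(203 + 1434\right) \left(13 \cdot 5^{3} \cdot 5 - 4755\right) = 1637 \left(13 \cdot 125 \cdot 5 - 4755\right) = 1637 \left(1625 \cdot 5 - 4755\right) = 1637 \left(8125 - 4755\right) = 1637 \cdot 3370 = 5516690$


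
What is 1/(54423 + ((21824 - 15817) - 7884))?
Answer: 1/52546 ≈ 1.9031e-5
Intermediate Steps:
1/(54423 + ((21824 - 15817) - 7884)) = 1/(54423 + (6007 - 7884)) = 1/(54423 - 1877) = 1/52546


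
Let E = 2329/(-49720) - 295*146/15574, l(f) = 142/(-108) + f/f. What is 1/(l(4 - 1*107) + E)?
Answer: -10453580280/32690057261 ≈ -0.31978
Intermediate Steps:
l(f) = -17/54 (l(f) = 142*(-1/108) + 1 = -71/54 + 1 = -17/54)
E = -1088856123/387169640 (E = 2329*(-1/49720) - 43070*1/15574 = -2329/49720 - 21535/7787 = -1088856123/387169640 ≈ -2.8123)
1/(l(4 - 1*107) + E) = 1/(-17/54 - 1088856123/387169640) = 1/(-32690057261/10453580280) = -10453580280/32690057261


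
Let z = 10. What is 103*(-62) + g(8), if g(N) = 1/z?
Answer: -63859/10 ≈ -6385.9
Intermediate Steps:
g(N) = 1/10
103*(-62) + g(8) = 103*(-62) + 1/10 = -6386 + 1/10 = -63859/10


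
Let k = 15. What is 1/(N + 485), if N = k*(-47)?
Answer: -1/220 ≈ -0.0045455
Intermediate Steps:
N = -705 (N = 15*(-47) = -705)
1/(N + 485) = 1/(-705 + 485) = 1/(-220) = -1/220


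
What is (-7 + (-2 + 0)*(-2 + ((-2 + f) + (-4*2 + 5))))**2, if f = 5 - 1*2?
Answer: 1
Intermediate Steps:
f = 3 (f = 5 - 2 = 3)
(-7 + (-2 + 0)*(-2 + ((-2 + f) + (-4*2 + 5))))**2 = (-7 + (-2 + 0)*(-2 + ((-2 + 3) + (-4*2 + 5))))**2 = (-7 - 2*(-2 + (1 + (-8 + 5))))**2 = (-7 - 2*(-2 + (1 - 3)))**2 = (-7 - 2*(-2 - 2))**2 = (-7 - 2*(-4))**2 = (-7 + 8)**2 = 1**2 = 1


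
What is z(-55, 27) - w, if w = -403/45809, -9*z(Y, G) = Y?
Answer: 2523122/412281 ≈ 6.1199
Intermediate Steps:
z(Y, G) = -Y/9
w = -403/45809 (w = -403*1/45809 = -403/45809 ≈ -0.0087974)
z(-55, 27) - w = -1/9*(-55) - 1*(-403/45809) = 55/9 + 403/45809 = 2523122/412281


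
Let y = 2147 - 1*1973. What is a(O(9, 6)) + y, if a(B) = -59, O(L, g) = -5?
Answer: 115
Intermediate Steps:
y = 174 (y = 2147 - 1973 = 174)
a(O(9, 6)) + y = -59 + 174 = 115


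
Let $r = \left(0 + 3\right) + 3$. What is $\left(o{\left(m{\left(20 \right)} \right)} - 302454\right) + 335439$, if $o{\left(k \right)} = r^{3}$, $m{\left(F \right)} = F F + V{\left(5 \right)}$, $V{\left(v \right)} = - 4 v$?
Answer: $33201$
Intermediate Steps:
$m{\left(F \right)} = -20 + F^{2}$ ($m{\left(F \right)} = F F - 20 = F^{2} - 20 = -20 + F^{2}$)
$r = 6$ ($r = 3 + 3 = 6$)
$o{\left(k \right)} = 216$ ($o{\left(k \right)} = 6^{3} = 216$)
$\left(o{\left(m{\left(20 \right)} \right)} - 302454\right) + 335439 = \left(216 - 302454\right) + 335439 = -302238 + 335439 = 33201$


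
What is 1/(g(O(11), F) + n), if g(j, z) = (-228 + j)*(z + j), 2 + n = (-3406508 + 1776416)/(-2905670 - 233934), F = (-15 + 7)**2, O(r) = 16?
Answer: -784901/13313083239 ≈ -5.8957e-5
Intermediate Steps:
F = 64 (F = (-8)**2 = 64)
n = -1162279/784901 (n = -2 + (-3406508 + 1776416)/(-2905670 - 233934) = -2 - 1630092/(-3139604) = -2 - 1630092*(-1/3139604) = -2 + 407523/784901 = -1162279/784901 ≈ -1.4808)
g(j, z) = (-228 + j)*(j + z)
1/(g(O(11), F) + n) = 1/((16**2 - 228*16 - 228*64 + 16*64) - 1162279/784901) = 1/((256 - 3648 - 14592 + 1024) - 1162279/784901) = 1/(-16960 - 1162279/784901) = 1/(-13313083239/784901) = -784901/13313083239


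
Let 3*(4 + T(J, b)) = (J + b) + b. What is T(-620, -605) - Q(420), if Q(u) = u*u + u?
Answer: -177434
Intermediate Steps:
T(J, b) = -4 + J/3 + 2*b/3 (T(J, b) = -4 + ((J + b) + b)/3 = -4 + (J + 2*b)/3 = -4 + (J/3 + 2*b/3) = -4 + J/3 + 2*b/3)
Q(u) = u + u² (Q(u) = u² + u = u + u²)
T(-620, -605) - Q(420) = (-4 + (⅓)*(-620) + (⅔)*(-605)) - 420*(1 + 420) = (-4 - 620/3 - 1210/3) - 420*421 = -614 - 1*176820 = -614 - 176820 = -177434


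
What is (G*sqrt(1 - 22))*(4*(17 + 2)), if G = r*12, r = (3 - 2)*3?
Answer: 2736*I*sqrt(21) ≈ 12538.0*I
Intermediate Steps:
r = 3 (r = 1*3 = 3)
G = 36 (G = 3*12 = 36)
(G*sqrt(1 - 22))*(4*(17 + 2)) = (36*sqrt(1 - 22))*(4*(17 + 2)) = (36*sqrt(-21))*(4*19) = (36*(I*sqrt(21)))*76 = (36*I*sqrt(21))*76 = 2736*I*sqrt(21)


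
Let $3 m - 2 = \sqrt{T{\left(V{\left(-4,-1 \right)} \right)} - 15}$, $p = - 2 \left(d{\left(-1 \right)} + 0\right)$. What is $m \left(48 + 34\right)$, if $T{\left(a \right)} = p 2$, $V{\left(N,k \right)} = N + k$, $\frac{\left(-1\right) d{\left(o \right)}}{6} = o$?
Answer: $\frac{164}{3} + \frac{82 i \sqrt{39}}{3} \approx 54.667 + 170.7 i$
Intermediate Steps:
$d{\left(o \right)} = - 6 o$
$p = -12$ ($p = - 2 \left(\left(-6\right) \left(-1\right) + 0\right) = - 2 \left(6 + 0\right) = \left(-2\right) 6 = -12$)
$T{\left(a \right)} = -24$ ($T{\left(a \right)} = \left(-12\right) 2 = -24$)
$m = \frac{2}{3} + \frac{i \sqrt{39}}{3}$ ($m = \frac{2}{3} + \frac{\sqrt{-24 - 15}}{3} = \frac{2}{3} + \frac{\sqrt{-39}}{3} = \frac{2}{3} + \frac{i \sqrt{39}}{3} \approx 0.66667 + 2.0817 i$)
$m \left(48 + 34\right) = \left(\frac{2}{3} + \frac{i \sqrt{39}}{3}\right) \left(48 + 34\right) = \left(\frac{2}{3} + \frac{i \sqrt{39}}{3}\right) 82 = \frac{164}{3} + \frac{82 i \sqrt{39}}{3}$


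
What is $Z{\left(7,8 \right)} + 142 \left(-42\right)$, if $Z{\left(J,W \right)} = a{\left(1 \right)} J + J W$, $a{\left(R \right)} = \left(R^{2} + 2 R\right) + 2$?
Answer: $-5873$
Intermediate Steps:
$a{\left(R \right)} = 2 + R^{2} + 2 R$
$Z{\left(J,W \right)} = 5 J + J W$ ($Z{\left(J,W \right)} = \left(2 + 1^{2} + 2 \cdot 1\right) J + J W = \left(2 + 1 + 2\right) J + J W = 5 J + J W$)
$Z{\left(7,8 \right)} + 142 \left(-42\right) = 7 \left(5 + 8\right) + 142 \left(-42\right) = 7 \cdot 13 - 5964 = 91 - 5964 = -5873$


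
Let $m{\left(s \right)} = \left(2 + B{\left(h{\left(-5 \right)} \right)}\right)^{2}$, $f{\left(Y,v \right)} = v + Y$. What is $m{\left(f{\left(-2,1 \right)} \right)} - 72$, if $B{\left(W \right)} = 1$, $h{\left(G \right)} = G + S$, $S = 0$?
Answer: $-63$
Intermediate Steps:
$h{\left(G \right)} = G$ ($h{\left(G \right)} = G + 0 = G$)
$f{\left(Y,v \right)} = Y + v$
$m{\left(s \right)} = 9$ ($m{\left(s \right)} = \left(2 + 1\right)^{2} = 3^{2} = 9$)
$m{\left(f{\left(-2,1 \right)} \right)} - 72 = 9 - 72 = -63$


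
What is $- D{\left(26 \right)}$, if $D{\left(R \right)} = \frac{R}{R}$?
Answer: $-1$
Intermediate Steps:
$D{\left(R \right)} = 1$
$- D{\left(26 \right)} = \left(-1\right) 1 = -1$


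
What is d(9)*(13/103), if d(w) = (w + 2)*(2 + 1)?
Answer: 429/103 ≈ 4.1650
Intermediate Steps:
d(w) = 6 + 3*w (d(w) = (2 + w)*3 = 6 + 3*w)
d(9)*(13/103) = (6 + 3*9)*(13/103) = (6 + 27)*(13*(1/103)) = 33*(13/103) = 429/103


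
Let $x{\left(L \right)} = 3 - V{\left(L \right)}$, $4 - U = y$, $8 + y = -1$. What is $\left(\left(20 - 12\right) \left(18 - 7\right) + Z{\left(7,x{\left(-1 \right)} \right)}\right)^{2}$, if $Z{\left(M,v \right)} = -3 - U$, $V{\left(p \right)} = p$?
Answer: $5184$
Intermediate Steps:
$y = -9$ ($y = -8 - 1 = -9$)
$U = 13$ ($U = 4 - -9 = 4 + 9 = 13$)
$x{\left(L \right)} = 3 - L$
$Z{\left(M,v \right)} = -16$ ($Z{\left(M,v \right)} = -3 - 13 = -16$)
$\left(\left(20 - 12\right) \left(18 - 7\right) + Z{\left(7,x{\left(-1 \right)} \right)}\right)^{2} = \left(\left(20 - 12\right) \left(18 - 7\right) - 16\right)^{2} = \left(8 \cdot 11 - 16\right)^{2} = \left(88 - 16\right)^{2} = 72^{2} = 5184$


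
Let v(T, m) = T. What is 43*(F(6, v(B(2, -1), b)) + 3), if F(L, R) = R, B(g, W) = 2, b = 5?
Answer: 215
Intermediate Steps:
43*(F(6, v(B(2, -1), b)) + 3) = 43*(2 + 3) = 43*5 = 215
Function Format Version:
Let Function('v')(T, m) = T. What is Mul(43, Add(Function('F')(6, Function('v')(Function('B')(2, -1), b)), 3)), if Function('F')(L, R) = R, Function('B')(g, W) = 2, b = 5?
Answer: 215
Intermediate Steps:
Mul(43, Add(Function('F')(6, Function('v')(Function('B')(2, -1), b)), 3)) = Mul(43, Add(2, 3)) = Mul(43, 5) = 215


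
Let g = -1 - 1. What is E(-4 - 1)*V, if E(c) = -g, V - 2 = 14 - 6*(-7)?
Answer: 116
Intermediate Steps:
g = -2
V = 58 (V = 2 + (14 - 6*(-7)) = 2 + (14 + 42) = 2 + 56 = 58)
E(c) = 2 (E(c) = -1*(-2) = 2)
E(-4 - 1)*V = 2*58 = 116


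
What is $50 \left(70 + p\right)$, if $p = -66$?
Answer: $200$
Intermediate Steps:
$50 \left(70 + p\right) = 50 \left(70 - 66\right) = 50 \cdot 4 = 200$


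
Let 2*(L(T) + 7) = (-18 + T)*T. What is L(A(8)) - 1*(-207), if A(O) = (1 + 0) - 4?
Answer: 463/2 ≈ 231.50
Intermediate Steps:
A(O) = -3 (A(O) = 1 - 4 = -3)
L(T) = -7 + T*(-18 + T)/2 (L(T) = -7 + ((-18 + T)*T)/2 = -7 + (T*(-18 + T))/2 = -7 + T*(-18 + T)/2)
L(A(8)) - 1*(-207) = (-7 + (1/2)*(-3)**2 - 9*(-3)) - 1*(-207) = (-7 + (1/2)*9 + 27) + 207 = (-7 + 9/2 + 27) + 207 = 49/2 + 207 = 463/2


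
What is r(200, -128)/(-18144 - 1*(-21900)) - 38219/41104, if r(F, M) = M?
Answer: -37202969/38596656 ≈ -0.96389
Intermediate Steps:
r(200, -128)/(-18144 - 1*(-21900)) - 38219/41104 = -128/(-18144 - 1*(-21900)) - 38219/41104 = -128/(-18144 + 21900) - 38219*1/41104 = -128/3756 - 38219/41104 = -128*1/3756 - 38219/41104 = -32/939 - 38219/41104 = -37202969/38596656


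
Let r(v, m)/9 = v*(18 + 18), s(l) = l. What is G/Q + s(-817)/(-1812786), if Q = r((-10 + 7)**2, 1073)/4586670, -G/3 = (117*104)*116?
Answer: -4024701762765221/604262 ≈ -6.6605e+9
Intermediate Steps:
G = -4234464 (G = -3*117*104*116 = -36504*116 = -3*1411488 = -4234464)
r(v, m) = 324*v (r(v, m) = 9*(v*(18 + 18)) = 9*(v*36) = 9*(36*v) = 324*v)
Q = 162/254815 (Q = (324*(-10 + 7)**2)/4586670 = (324*(-3)**2)*(1/4586670) = (324*9)*(1/4586670) = 2916*(1/4586670) = 162/254815 ≈ 0.00063576)
G/Q + s(-817)/(-1812786) = -4234464/162/254815 - 817/(-1812786) = -4234464*254815/162 - 817*(-1/1812786) = -19981573040/3 + 817/1812786 = -4024701762765221/604262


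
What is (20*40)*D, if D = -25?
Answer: -20000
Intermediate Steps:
(20*40)*D = (20*40)*(-25) = 800*(-25) = -20000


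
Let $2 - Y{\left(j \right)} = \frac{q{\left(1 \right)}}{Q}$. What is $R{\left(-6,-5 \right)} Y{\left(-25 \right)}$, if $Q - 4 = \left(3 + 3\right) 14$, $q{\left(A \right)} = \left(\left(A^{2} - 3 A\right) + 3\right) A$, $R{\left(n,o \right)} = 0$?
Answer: $0$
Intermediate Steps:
$q{\left(A \right)} = A \left(3 + A^{2} - 3 A\right)$ ($q{\left(A \right)} = \left(3 + A^{2} - 3 A\right) A = A \left(3 + A^{2} - 3 A\right)$)
$Q = 88$ ($Q = 4 + \left(3 + 3\right) 14 = 4 + 6 \cdot 14 = 4 + 84 = 88$)
$Y{\left(j \right)} = \frac{175}{88}$ ($Y{\left(j \right)} = 2 - \frac{1 \left(3 + 1^{2} - 3\right)}{88} = 2 - 1 \left(3 + 1 - 3\right) \frac{1}{88} = 2 - 1 \cdot 1 \cdot \frac{1}{88} = 2 - 1 \cdot \frac{1}{88} = 2 - \frac{1}{88} = \frac{175}{88}$)
$R{\left(-6,-5 \right)} Y{\left(-25 \right)} = 0 \cdot \frac{175}{88} = 0$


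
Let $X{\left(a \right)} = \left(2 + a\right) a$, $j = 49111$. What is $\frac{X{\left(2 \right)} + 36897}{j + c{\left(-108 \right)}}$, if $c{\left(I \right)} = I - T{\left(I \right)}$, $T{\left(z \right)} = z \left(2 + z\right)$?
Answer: $\frac{7381}{7511} \approx 0.98269$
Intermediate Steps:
$c{\left(I \right)} = I - I \left(2 + I\right)$
$X{\left(a \right)} = a \left(2 + a\right)$
$\frac{X{\left(2 \right)} + 36897}{j + c{\left(-108 \right)}} = \frac{2 \left(2 + 2\right) + 36897}{49111 - 108 \left(-1 - -108\right)} = \frac{2 \cdot 4 + 36897}{49111 - 108 \left(-1 + 108\right)} = \frac{8 + 36897}{49111 - 11556} = \frac{36905}{49111 - 11556} = \frac{36905}{37555} = 36905 \cdot \frac{1}{37555} = \frac{7381}{7511}$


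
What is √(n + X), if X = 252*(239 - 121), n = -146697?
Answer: I*√116961 ≈ 342.0*I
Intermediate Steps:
X = 29736 (X = 252*118 = 29736)
√(n + X) = √(-146697 + 29736) = √(-116961) = I*√116961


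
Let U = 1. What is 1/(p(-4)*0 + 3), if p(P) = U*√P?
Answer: ⅓ ≈ 0.33333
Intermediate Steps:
p(P) = √P (p(P) = 1*√P = √P)
1/(p(-4)*0 + 3) = 1/(√(-4)*0 + 3) = 1/((2*I)*0 + 3) = 1/(0 + 3) = 1/3 = ⅓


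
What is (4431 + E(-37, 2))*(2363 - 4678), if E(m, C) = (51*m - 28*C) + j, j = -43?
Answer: -5660175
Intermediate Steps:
E(m, C) = -43 - 28*C + 51*m (E(m, C) = (51*m - 28*C) - 43 = (-28*C + 51*m) - 43 = -43 - 28*C + 51*m)
(4431 + E(-37, 2))*(2363 - 4678) = (4431 + (-43 - 28*2 + 51*(-37)))*(2363 - 4678) = (4431 + (-43 - 56 - 1887))*(-2315) = (4431 - 1986)*(-2315) = 2445*(-2315) = -5660175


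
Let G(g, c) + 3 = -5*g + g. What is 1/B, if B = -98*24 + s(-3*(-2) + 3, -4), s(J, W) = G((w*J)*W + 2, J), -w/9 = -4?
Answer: 1/2821 ≈ 0.00035448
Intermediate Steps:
w = 36 (w = -9*(-4) = 36)
G(g, c) = -3 - 4*g (G(g, c) = -3 + (-5*g + g) = -3 - 4*g)
s(J, W) = -11 - 144*J*W (s(J, W) = -3 - 4*((36*J)*W + 2) = -3 - 4*(36*J*W + 2) = -3 - 4*(2 + 36*J*W) = -3 + (-8 - 144*J*W) = -11 - 144*J*W)
B = 2821 (B = -98*24 + (-11 - 144*(-3*(-2) + 3)*(-4)) = -2352 + (-11 - 144*(6 + 3)*(-4)) = -2352 + (-11 - 144*9*(-4)) = -2352 + (-11 + 5184) = -2352 + 5173 = 2821)
1/B = 1/2821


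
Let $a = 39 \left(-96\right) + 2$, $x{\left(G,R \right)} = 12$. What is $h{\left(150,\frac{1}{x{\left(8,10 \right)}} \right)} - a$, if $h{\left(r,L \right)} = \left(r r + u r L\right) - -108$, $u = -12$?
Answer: $26200$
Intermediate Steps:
$h{\left(r,L \right)} = 108 + r^{2} - 12 L r$ ($h{\left(r,L \right)} = \left(r r + - 12 r L\right) - -108 = \left(r^{2} - 12 L r\right) + 108 = 108 + r^{2} - 12 L r$)
$a = -3742$ ($a = -3744 + 2 = -3742$)
$h{\left(150,\frac{1}{x{\left(8,10 \right)}} \right)} - a = \left(108 + 150^{2} - 12 \cdot \frac{1}{12} \cdot 150\right) - -3742 = \left(108 + 22500 - 1 \cdot 150\right) + 3742 = \left(108 + 22500 - 150\right) + 3742 = 22458 + 3742 = 26200$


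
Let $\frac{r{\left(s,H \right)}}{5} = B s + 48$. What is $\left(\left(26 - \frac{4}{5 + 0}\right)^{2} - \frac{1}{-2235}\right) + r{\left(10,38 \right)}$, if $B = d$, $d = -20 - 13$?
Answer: $- \frac{8660173}{11175} \approx -774.96$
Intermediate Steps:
$d = -33$ ($d = -20 - 13 = -33$)
$B = -33$
$r{\left(s,H \right)} = 240 - 165 s$ ($r{\left(s,H \right)} = 5 \left(- 33 s + 48\right) = 5 \left(48 - 33 s\right) = 240 - 165 s$)
$\left(\left(26 - \frac{4}{5 + 0}\right)^{2} - \frac{1}{-2235}\right) + r{\left(10,38 \right)} = \left(\left(26 - \frac{4}{5 + 0}\right)^{2} - \frac{1}{-2235}\right) + \left(240 - 1650\right) = \left(\left(26 - \frac{4}{5}\right)^{2} - - \frac{1}{2235}\right) + \left(240 - 1650\right) = \left(\left(26 - \frac{4}{5}\right)^{2} + \frac{1}{2235}\right) - 1410 = \left(\left(\frac{126}{5}\right)^{2} + \frac{1}{2235}\right) - 1410 = \left(\frac{15876}{25} + \frac{1}{2235}\right) - 1410 = \frac{7096577}{11175} - 1410 = - \frac{8660173}{11175}$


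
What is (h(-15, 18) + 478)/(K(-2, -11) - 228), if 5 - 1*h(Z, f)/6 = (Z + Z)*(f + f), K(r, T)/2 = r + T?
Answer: -3494/127 ≈ -27.512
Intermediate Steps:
K(r, T) = 2*T + 2*r (K(r, T) = 2*(r + T) = 2*(T + r) = 2*T + 2*r)
h(Z, f) = 30 - 24*Z*f (h(Z, f) = 30 - 6*(Z + Z)*(f + f) = 30 - 6*2*Z*2*f = 30 - 24*Z*f)
(h(-15, 18) + 478)/(K(-2, -11) - 228) = ((30 - 24*(-15)*18) + 478)/((2*(-11) + 2*(-2)) - 228) = ((30 + 6480) + 478)/((-22 - 4) - 228) = (6510 + 478)/(-26 - 228) = 6988/(-254) = 6988*(-1/254) = -3494/127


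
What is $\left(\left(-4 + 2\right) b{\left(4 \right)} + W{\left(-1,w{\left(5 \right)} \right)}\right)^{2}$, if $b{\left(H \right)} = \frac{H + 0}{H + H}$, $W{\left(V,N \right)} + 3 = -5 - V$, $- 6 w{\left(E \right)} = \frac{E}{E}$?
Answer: $64$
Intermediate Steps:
$w{\left(E \right)} = - \frac{1}{6}$ ($w{\left(E \right)} = - \frac{E \frac{1}{E}}{6} = \left(- \frac{1}{6}\right) 1 = - \frac{1}{6}$)
$W{\left(V,N \right)} = -8 - V$ ($W{\left(V,N \right)} = -3 - \left(5 + V\right) = -8 - V$)
$b{\left(H \right)} = \frac{1}{2}$ ($b{\left(H \right)} = \frac{H}{2 H} = H \frac{1}{2 H} = \frac{1}{2}$)
$\left(\left(-4 + 2\right) b{\left(4 \right)} + W{\left(-1,w{\left(5 \right)} \right)}\right)^{2} = \left(\left(-4 + 2\right) \frac{1}{2} - 7\right)^{2} = \left(\left(-2\right) \frac{1}{2} + \left(-8 + 1\right)\right)^{2} = \left(-1 - 7\right)^{2} = \left(-8\right)^{2} = 64$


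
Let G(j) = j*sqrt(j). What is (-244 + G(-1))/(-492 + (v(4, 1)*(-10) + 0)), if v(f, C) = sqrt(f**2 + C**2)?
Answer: 30012/60091 - 610*sqrt(17)/60091 + 123*I/60091 - 5*I*sqrt(17)/120182 ≈ 0.45759 + 0.0018754*I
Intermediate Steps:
G(j) = j**(3/2)
v(f, C) = sqrt(C**2 + f**2)
(-244 + G(-1))/(-492 + (v(4, 1)*(-10) + 0)) = (-244 + (-1)**(3/2))/(-492 + (sqrt(1**2 + 4**2)*(-10) + 0)) = (-244 - I)/(-492 + (sqrt(1 + 16)*(-10) + 0)) = (-244 - I)/(-492 + (sqrt(17)*(-10) + 0)) = (-244 - I)/(-492 + (-10*sqrt(17) + 0)) = (-244 - I)/(-492 - 10*sqrt(17))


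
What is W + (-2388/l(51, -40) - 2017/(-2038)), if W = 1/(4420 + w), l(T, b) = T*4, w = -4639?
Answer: -81343433/7587474 ≈ -10.721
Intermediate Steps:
l(T, b) = 4*T
W = -1/219 (W = 1/(4420 - 4639) = 1/(-219) = -1/219 ≈ -0.0045662)
W + (-2388/l(51, -40) - 2017/(-2038)) = -1/219 + (-2388/(4*51) - 2017/(-2038)) = -1/219 + (-2388/204 - 2017*(-1/2038)) = -1/219 + (-2388*1/204 + 2017/2038) = -1/219 + (-199/17 + 2017/2038) = -1/219 - 371273/34646 = -81343433/7587474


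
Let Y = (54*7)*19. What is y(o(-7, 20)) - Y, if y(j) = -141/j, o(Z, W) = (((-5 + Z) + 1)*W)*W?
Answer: -31600659/4400 ≈ -7182.0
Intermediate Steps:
o(Z, W) = W²*(-4 + Z) (o(Z, W) = ((-4 + Z)*W)*W = (W*(-4 + Z))*W = W²*(-4 + Z))
Y = 7182 (Y = 378*19 = 7182)
y(o(-7, 20)) - Y = -141*1/(400*(-4 - 7)) - 1*7182 = -141/(400*(-11)) - 7182 = -141/(-4400) - 7182 = -141*(-1/4400) - 7182 = 141/4400 - 7182 = -31600659/4400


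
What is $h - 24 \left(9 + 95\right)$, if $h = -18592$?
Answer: $-21088$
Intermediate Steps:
$h - 24 \left(9 + 95\right) = -18592 - 24 \left(9 + 95\right) = -18592 - 2496 = -21088$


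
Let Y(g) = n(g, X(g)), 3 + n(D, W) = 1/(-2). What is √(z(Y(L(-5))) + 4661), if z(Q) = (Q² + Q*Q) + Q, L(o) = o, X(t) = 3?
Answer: √4682 ≈ 68.425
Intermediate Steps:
n(D, W) = -7/2 (n(D, W) = -3 + 1/(-2) = -3 - ½ = -7/2)
Y(g) = -7/2
z(Q) = Q + 2*Q² (z(Q) = (Q² + Q²) + Q = 2*Q² + Q = Q + 2*Q²)
√(z(Y(L(-5))) + 4661) = √(-7*(1 + 2*(-7/2))/2 + 4661) = √(-7*(1 - 7)/2 + 4661) = √(-7/2*(-6) + 4661) = √(21 + 4661) = √4682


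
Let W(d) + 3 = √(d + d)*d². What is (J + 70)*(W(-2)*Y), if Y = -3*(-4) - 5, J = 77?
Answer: -3087 + 8232*I ≈ -3087.0 + 8232.0*I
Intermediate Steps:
Y = 7 (Y = 12 - 5 = 7)
W(d) = -3 + √2*d^(5/2) (W(d) = -3 + √(d + d)*d² = -3 + √(2*d)*d² = -3 + (√2*√d)*d² = -3 + √2*d^(5/2))
(J + 70)*(W(-2)*Y) = (77 + 70)*((-3 + √2*(-2)^(5/2))*7) = 147*((-3 + √2*(4*I*√2))*7) = 147*((-3 + 8*I)*7) = 147*(-21 + 56*I) = -3087 + 8232*I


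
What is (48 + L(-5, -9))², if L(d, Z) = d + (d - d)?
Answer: 1849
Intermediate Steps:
L(d, Z) = d (L(d, Z) = d + 0 = d)
(48 + L(-5, -9))² = (48 - 5)² = 43² = 1849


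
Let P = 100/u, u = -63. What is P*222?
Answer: -7400/21 ≈ -352.38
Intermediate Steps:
P = -100/63 (P = 100/(-63) = 100*(-1/63) = -100/63 ≈ -1.5873)
P*222 = -100/63*222 = -7400/21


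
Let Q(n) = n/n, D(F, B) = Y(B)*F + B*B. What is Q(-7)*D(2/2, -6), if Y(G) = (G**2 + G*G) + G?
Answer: 102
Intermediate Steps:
Y(G) = G + 2*G**2 (Y(G) = (G**2 + G**2) + G = 2*G**2 + G = G + 2*G**2)
D(F, B) = B**2 + B*F*(1 + 2*B) (D(F, B) = (B*(1 + 2*B))*F + B*B = B*F*(1 + 2*B) + B**2 = B**2 + B*F*(1 + 2*B))
Q(n) = 1
Q(-7)*D(2/2, -6) = 1*(-6*(-6 + (2/2)*(1 + 2*(-6)))) = 1*(-6*(-6 + (2*(1/2))*(1 - 12))) = 1*(-6*(-6 + 1*(-11))) = 1*(-6*(-6 - 11)) = 1*(-6*(-17)) = 1*102 = 102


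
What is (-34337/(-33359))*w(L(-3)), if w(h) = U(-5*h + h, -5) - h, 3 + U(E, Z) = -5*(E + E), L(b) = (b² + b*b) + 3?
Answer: 28018992/33359 ≈ 839.92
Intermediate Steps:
L(b) = 3 + 2*b² (L(b) = (b² + b²) + 3 = 2*b² + 3 = 3 + 2*b²)
U(E, Z) = -3 - 10*E (U(E, Z) = -3 - 5*(E + E) = -3 - 10*E)
w(h) = -3 + 39*h (w(h) = (-3 - 10*(-5*h + h)) - h = (-3 - (-40)*h) - h = (-3 + 40*h) - h = -3 + 39*h)
(-34337/(-33359))*w(L(-3)) = (-34337/(-33359))*(-3 + 39*(3 + 2*(-3)²)) = (-34337*(-1/33359))*(-3 + 39*(3 + 2*9)) = 34337*(-3 + 39*(3 + 18))/33359 = 34337*(-3 + 39*21)/33359 = 34337*(-3 + 819)/33359 = (34337/33359)*816 = 28018992/33359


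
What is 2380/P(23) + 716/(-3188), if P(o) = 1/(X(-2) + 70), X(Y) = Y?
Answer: 128986301/797 ≈ 1.6184e+5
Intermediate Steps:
P(o) = 1/68 (P(o) = 1/(-2 + 70) = 1/68)
2380/P(23) + 716/(-3188) = 2380/(1/68) + 716/(-3188) = 2380*68 + 716*(-1/3188) = 161840 - 179/797 = 128986301/797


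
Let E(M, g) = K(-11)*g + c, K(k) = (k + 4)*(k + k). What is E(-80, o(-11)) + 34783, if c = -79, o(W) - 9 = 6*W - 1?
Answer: 25772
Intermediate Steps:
o(W) = 8 + 6*W (o(W) = 9 + (6*W - 1) = 9 + (-1 + 6*W) = 8 + 6*W)
K(k) = 2*k*(4 + k) (K(k) = (4 + k)*(2*k) = 2*k*(4 + k))
E(M, g) = -79 + 154*g (E(M, g) = (2*(-11)*(4 - 11))*g - 79 = (2*(-11)*(-7))*g - 79 = 154*g - 79 = -79 + 154*g)
E(-80, o(-11)) + 34783 = (-79 + 154*(8 + 6*(-11))) + 34783 = (-79 + 154*(8 - 66)) + 34783 = (-79 + 154*(-58)) + 34783 = (-79 - 8932) + 34783 = -9011 + 34783 = 25772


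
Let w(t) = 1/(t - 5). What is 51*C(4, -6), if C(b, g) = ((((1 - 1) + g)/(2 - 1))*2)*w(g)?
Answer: 612/11 ≈ 55.636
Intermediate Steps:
w(t) = 1/(-5 + t)
C(b, g) = 2*g/(-5 + g) (C(b, g) = ((((1 - 1) + g)/(2 - 1))*2)/(-5 + g) = (((0 + g)/1)*2)/(-5 + g) = ((g*1)*2)/(-5 + g) = (g*2)/(-5 + g) = (2*g)/(-5 + g) = 2*g/(-5 + g))
51*C(4, -6) = 51*(2*(-6)/(-5 - 6)) = 51*(2*(-6)/(-11)) = 51*(2*(-6)*(-1/11)) = 51*(12/11) = 612/11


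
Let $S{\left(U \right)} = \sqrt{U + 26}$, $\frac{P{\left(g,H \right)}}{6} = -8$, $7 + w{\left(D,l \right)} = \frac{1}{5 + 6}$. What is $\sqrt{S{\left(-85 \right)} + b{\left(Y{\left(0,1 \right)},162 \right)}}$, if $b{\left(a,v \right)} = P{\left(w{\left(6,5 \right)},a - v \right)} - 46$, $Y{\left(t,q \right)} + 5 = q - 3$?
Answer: $\sqrt{-94 + i \sqrt{59}} \approx 0.39579 + 9.7034 i$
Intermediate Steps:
$w{\left(D,l \right)} = - \frac{76}{11}$ ($w{\left(D,l \right)} = -7 + \frac{1}{5 + 6} = -7 + \frac{1}{11} = - \frac{76}{11}$)
$P{\left(g,H \right)} = -48$ ($P{\left(g,H \right)} = 6 \left(-8\right) = -48$)
$Y{\left(t,q \right)} = -8 + q$ ($Y{\left(t,q \right)} = -5 + \left(q - 3\right) = -5 + \left(-3 + q\right) = -8 + q$)
$S{\left(U \right)} = \sqrt{26 + U}$
$b{\left(a,v \right)} = -94$ ($b{\left(a,v \right)} = -48 - 46 = -94$)
$\sqrt{S{\left(-85 \right)} + b{\left(Y{\left(0,1 \right)},162 \right)}} = \sqrt{\sqrt{26 - 85} - 94} = \sqrt{\sqrt{-59} - 94} = \sqrt{i \sqrt{59} - 94} = \sqrt{-94 + i \sqrt{59}}$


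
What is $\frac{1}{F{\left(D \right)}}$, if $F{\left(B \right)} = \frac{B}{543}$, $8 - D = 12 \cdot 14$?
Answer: $- \frac{543}{160} \approx -3.3937$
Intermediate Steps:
$D = -160$ ($D = 8 - 12 \cdot 14 = 8 - 168 = -160$)
$F{\left(B \right)} = \frac{B}{543}$ ($F{\left(B \right)} = B \frac{1}{543} = \frac{B}{543}$)
$\frac{1}{F{\left(D \right)}} = \frac{1}{\frac{1}{543} \left(-160\right)} = \frac{1}{- \frac{160}{543}} = - \frac{543}{160}$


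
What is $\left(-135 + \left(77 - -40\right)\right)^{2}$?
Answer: $324$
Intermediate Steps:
$\left(-135 + \left(77 - -40\right)\right)^{2} = \left(-135 + \left(77 + 40\right)\right)^{2} = \left(-135 + 117\right)^{2} = \left(-18\right)^{2} = 324$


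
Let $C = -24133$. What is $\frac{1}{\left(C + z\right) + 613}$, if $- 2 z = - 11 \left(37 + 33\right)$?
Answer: $- \frac{1}{23135} \approx -4.3225 \cdot 10^{-5}$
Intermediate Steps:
$z = 385$ ($z = - \frac{\left(-11\right) \left(37 + 33\right)}{2} = - \frac{\left(-11\right) 70}{2} = \left(- \frac{1}{2}\right) \left(-770\right) = 385$)
$\frac{1}{\left(C + z\right) + 613} = \frac{1}{\left(-24133 + 385\right) + 613} = \frac{1}{-23748 + 613} = \frac{1}{-23135} = - \frac{1}{23135}$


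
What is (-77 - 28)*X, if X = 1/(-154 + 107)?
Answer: 105/47 ≈ 2.2340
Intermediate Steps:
X = -1/47 (X = 1/(-47) = -1/47 ≈ -0.021277)
(-77 - 28)*X = (-77 - 28)*(-1/47) = -105*(-1/47) = 105/47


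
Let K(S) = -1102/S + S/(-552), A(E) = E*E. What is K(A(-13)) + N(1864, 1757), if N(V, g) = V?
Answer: 173251967/93288 ≈ 1857.2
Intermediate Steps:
A(E) = E²
K(S) = -1102/S - S/552 (K(S) = -1102/S + S*(-1/552) = -1102/S - S/552)
K(A(-13)) + N(1864, 1757) = (-1102/((-13)²) - 1/552*(-13)²) + 1864 = (-1102/169 - 1/552*169) + 1864 = (-1102*1/169 - 169/552) + 1864 = (-1102/169 - 169/552) + 1864 = -636865/93288 + 1864 = 173251967/93288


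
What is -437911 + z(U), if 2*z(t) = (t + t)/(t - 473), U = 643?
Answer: -74444227/170 ≈ -4.3791e+5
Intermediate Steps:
z(t) = t/(-473 + t) (z(t) = ((t + t)/(t - 473))/2 = ((2*t)/(-473 + t))/2 = (2*t/(-473 + t))/2 = t/(-473 + t))
-437911 + z(U) = -437911 + 643/(-473 + 643) = -437911 + 643/170 = -74444227/170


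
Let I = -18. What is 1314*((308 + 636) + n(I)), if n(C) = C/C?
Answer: 1241730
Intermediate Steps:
n(C) = 1
1314*((308 + 636) + n(I)) = 1314*((308 + 636) + 1) = 1314*(944 + 1) = 1314*945 = 1241730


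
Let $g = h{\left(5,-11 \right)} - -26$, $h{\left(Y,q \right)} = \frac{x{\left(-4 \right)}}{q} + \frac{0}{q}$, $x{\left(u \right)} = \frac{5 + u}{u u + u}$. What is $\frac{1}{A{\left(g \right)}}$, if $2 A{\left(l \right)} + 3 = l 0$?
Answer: $- \frac{2}{3} \approx -0.66667$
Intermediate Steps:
$x{\left(u \right)} = \frac{5 + u}{u + u^{2}}$ ($x{\left(u \right)} = \frac{5 + u}{u^{2} + u} = \frac{5 + u}{u + u^{2}}$)
$h{\left(Y,q \right)} = \frac{1}{12 q}$ ($h{\left(Y,q \right)} = \frac{\frac{1}{-4} \frac{1}{1 - 4} \left(5 - 4\right)}{q} + \frac{0}{q} = \frac{\left(- \frac{1}{4}\right) \frac{1}{-3} \cdot 1}{q} + 0 = \frac{\left(- \frac{1}{4}\right) \left(- \frac{1}{3}\right) 1}{q} + 0 = \frac{1}{12 q} + 0 = \frac{1}{12 q}$)
$g = \frac{3431}{132}$ ($g = \frac{1}{12 \left(-11\right)} - -26 = \frac{1}{12} \left(- \frac{1}{11}\right) + 26 = - \frac{1}{132} + 26 = \frac{3431}{132} \approx 25.992$)
$A{\left(l \right)} = - \frac{3}{2}$ ($A{\left(l \right)} = - \frac{3}{2} + \frac{l 0}{2} = - \frac{3}{2} + \frac{1}{2} \cdot 0 = - \frac{3}{2} + 0 = - \frac{3}{2}$)
$\frac{1}{A{\left(g \right)}} = \frac{1}{- \frac{3}{2}} = - \frac{2}{3}$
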